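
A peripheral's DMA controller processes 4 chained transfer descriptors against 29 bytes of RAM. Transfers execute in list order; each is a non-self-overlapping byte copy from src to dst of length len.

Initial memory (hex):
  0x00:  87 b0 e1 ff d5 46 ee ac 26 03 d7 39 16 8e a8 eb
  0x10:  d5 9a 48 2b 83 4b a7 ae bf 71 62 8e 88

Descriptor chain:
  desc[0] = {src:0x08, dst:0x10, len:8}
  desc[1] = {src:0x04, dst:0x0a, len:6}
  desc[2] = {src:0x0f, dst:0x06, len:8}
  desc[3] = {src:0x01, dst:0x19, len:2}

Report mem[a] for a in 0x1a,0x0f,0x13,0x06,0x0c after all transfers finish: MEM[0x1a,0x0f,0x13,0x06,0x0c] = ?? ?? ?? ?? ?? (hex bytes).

#0 dst[0x10+8] := {0x26,0x03,0xd7,0x39,0x16,0x8e,0xa8,0xeb}
#1 dst[0x0a+6] := {0xd5,0x46,0xee,0xac,0x26,0x03}
#2 dst[0x06+8] := {0x03,0x26,0x03,0xd7,0x39,0x16,0x8e,0xa8}
#3 dst[0x19+2] := {0xb0,0xe1}
query mem[0x1a]=0xe1, mem[0x0f]=0x03, mem[0x13]=0x39, mem[0x06]=0x03, mem[0x0c]=0x8e

MEM[0x1a,0x0f,0x13,0x06,0x0c] = e1 03 39 03 8e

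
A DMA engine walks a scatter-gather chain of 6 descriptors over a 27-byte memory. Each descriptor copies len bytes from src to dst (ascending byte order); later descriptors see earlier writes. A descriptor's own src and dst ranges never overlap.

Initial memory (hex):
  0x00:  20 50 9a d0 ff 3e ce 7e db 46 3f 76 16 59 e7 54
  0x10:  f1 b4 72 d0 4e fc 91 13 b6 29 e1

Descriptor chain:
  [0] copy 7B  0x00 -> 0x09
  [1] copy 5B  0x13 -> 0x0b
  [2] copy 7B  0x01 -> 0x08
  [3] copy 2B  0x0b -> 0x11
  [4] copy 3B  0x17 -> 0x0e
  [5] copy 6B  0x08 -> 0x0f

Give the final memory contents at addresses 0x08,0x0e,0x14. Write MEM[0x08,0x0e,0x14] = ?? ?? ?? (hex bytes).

MEM[0x08,0x0e,0x14] = 50 13 ce

#0 dst[0x09+7] := {0x20,0x50,0x9a,0xd0,0xff,0x3e,0xce}
#1 dst[0x0b+5] := {0xd0,0x4e,0xfc,0x91,0x13}
#2 dst[0x08+7] := {0x50,0x9a,0xd0,0xff,0x3e,0xce,0x7e}
#3 dst[0x11+2] := {0xff,0x3e}
#4 dst[0x0e+3] := {0x13,0xb6,0x29}
#5 dst[0x0f+6] := {0x50,0x9a,0xd0,0xff,0x3e,0xce}
query mem[0x08]=0x50, mem[0x0e]=0x13, mem[0x14]=0xce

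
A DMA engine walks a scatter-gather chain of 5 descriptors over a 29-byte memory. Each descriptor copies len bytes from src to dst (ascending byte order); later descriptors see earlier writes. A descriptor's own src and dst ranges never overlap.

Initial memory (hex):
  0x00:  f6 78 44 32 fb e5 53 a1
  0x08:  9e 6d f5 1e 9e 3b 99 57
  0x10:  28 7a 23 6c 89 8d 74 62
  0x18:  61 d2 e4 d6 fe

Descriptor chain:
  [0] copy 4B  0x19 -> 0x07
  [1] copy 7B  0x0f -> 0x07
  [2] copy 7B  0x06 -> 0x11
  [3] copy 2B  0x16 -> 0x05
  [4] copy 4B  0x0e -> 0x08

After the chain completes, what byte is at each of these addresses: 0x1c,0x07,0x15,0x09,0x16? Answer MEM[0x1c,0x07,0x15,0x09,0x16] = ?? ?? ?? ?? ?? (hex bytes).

MEM[0x1c,0x07,0x15,0x09,0x16] = fe 57 23 57 6c

#0 dst[0x07+4] := {0xd2,0xe4,0xd6,0xfe}
#1 dst[0x07+7] := {0x57,0x28,0x7a,0x23,0x6c,0x89,0x8d}
#2 dst[0x11+7] := {0x53,0x57,0x28,0x7a,0x23,0x6c,0x89}
#3 dst[0x05+2] := {0x6c,0x89}
#4 dst[0x08+4] := {0x99,0x57,0x28,0x53}
query mem[0x1c]=0xfe, mem[0x07]=0x57, mem[0x15]=0x23, mem[0x09]=0x57, mem[0x16]=0x6c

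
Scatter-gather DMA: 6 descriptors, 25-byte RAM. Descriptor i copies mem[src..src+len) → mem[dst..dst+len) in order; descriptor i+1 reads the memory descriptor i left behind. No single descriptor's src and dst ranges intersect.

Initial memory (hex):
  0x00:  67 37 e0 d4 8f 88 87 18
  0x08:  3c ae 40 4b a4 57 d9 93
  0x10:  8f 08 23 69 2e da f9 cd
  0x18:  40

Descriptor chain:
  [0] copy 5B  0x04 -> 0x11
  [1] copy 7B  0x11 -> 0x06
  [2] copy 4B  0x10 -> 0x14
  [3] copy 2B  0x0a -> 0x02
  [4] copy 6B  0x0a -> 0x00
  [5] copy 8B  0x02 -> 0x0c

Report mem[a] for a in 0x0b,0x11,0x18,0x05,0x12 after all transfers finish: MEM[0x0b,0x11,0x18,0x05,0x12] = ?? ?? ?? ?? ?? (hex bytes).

D0: mem[0x11..0x15] <- [8f 88 87 18 3c]
D1: mem[0x06..0x0c] <- [8f 88 87 18 3c f9 cd]
D2: mem[0x14..0x17] <- [8f 8f 88 87]
D3: mem[0x02..0x03] <- [3c f9]
D4: mem[0x00..0x05] <- [3c f9 cd 57 d9 93]
D5: mem[0x0c..0x13] <- [cd 57 d9 93 8f 88 87 18]
query mem[0x0b]=0xf9, mem[0x11]=0x88, mem[0x18]=0x40, mem[0x05]=0x93, mem[0x12]=0x87

MEM[0x0b,0x11,0x18,0x05,0x12] = f9 88 40 93 87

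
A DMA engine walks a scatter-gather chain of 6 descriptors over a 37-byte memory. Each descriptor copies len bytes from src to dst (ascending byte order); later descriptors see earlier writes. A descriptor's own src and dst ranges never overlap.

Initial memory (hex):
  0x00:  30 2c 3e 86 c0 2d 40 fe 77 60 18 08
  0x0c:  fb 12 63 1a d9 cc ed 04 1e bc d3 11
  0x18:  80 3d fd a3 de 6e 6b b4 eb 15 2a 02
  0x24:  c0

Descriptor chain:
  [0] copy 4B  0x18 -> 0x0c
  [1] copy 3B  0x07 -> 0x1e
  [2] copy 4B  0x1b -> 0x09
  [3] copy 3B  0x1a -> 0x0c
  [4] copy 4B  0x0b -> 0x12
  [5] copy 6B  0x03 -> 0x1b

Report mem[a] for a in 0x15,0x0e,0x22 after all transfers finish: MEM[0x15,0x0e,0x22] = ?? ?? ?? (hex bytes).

MEM[0x15,0x0e,0x22] = de de 2a

[0] 0x18->0x0c len=4 : 80 3d fd a3
[1] 0x07->0x1e len=3 : fe 77 60
[2] 0x1b->0x09 len=4 : a3 de 6e fe
[3] 0x1a->0x0c len=3 : fd a3 de
[4] 0x0b->0x12 len=4 : 6e fd a3 de
[5] 0x03->0x1b len=6 : 86 c0 2d 40 fe 77
query mem[0x15]=0xde, mem[0x0e]=0xde, mem[0x22]=0x2a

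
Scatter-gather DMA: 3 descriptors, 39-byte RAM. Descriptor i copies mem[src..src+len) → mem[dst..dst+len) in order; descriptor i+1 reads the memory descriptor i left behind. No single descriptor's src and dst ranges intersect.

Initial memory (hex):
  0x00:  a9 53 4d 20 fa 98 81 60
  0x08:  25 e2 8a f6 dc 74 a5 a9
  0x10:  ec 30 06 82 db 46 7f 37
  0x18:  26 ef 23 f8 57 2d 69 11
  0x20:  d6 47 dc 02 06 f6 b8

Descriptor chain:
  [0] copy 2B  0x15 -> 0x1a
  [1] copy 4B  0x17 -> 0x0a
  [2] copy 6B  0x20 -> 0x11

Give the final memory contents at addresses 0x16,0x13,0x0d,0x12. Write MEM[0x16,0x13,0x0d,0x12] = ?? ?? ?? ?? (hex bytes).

MEM[0x16,0x13,0x0d,0x12] = f6 dc 46 47

#0 dst[0x1a+2] := {0x46,0x7f}
#1 dst[0x0a+4] := {0x37,0x26,0xef,0x46}
#2 dst[0x11+6] := {0xd6,0x47,0xdc,0x02,0x06,0xf6}
query mem[0x16]=0xf6, mem[0x13]=0xdc, mem[0x0d]=0x46, mem[0x12]=0x47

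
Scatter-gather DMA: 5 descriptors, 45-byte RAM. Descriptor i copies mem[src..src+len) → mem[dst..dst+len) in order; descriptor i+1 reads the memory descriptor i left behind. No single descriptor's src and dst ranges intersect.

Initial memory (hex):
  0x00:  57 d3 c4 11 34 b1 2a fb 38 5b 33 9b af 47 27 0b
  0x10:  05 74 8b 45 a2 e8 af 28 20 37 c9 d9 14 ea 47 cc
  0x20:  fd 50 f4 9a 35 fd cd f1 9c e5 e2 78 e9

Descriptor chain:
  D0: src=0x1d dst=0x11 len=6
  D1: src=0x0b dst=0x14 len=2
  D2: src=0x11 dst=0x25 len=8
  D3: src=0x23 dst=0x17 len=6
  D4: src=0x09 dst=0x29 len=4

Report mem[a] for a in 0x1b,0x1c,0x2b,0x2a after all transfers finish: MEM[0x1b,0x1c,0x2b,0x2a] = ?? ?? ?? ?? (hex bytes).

  after D0: wrote 6B at 0x11 = ea47ccfd50f4
  after D1: wrote 2B at 0x14 = 9baf
  after D2: wrote 8B at 0x25 = ea47cc9baff42820
  after D3: wrote 6B at 0x17 = 9a35ea47cc9b
  after D4: wrote 4B at 0x29 = 5b339baf
query mem[0x1b]=0xcc, mem[0x1c]=0x9b, mem[0x2b]=0x9b, mem[0x2a]=0x33

MEM[0x1b,0x1c,0x2b,0x2a] = cc 9b 9b 33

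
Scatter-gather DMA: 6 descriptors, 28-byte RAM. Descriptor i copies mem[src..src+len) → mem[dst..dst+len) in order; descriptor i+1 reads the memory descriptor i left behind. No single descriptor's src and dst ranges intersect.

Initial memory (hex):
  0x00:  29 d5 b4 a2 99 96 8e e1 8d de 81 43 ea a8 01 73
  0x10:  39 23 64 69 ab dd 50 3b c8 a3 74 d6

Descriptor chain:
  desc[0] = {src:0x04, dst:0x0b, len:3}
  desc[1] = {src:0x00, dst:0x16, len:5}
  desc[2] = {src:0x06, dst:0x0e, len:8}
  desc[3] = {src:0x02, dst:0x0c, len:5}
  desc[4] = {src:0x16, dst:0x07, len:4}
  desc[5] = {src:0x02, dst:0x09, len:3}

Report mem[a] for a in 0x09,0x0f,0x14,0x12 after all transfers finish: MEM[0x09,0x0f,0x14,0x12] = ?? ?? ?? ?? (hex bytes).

MEM[0x09,0x0f,0x14,0x12] = b4 96 96 81

D0: mem[0x0b..0x0d] <- [99 96 8e]
D1: mem[0x16..0x1a] <- [29 d5 b4 a2 99]
D2: mem[0x0e..0x15] <- [8e e1 8d de 81 99 96 8e]
D3: mem[0x0c..0x10] <- [b4 a2 99 96 8e]
D4: mem[0x07..0x0a] <- [29 d5 b4 a2]
D5: mem[0x09..0x0b] <- [b4 a2 99]
query mem[0x09]=0xb4, mem[0x0f]=0x96, mem[0x14]=0x96, mem[0x12]=0x81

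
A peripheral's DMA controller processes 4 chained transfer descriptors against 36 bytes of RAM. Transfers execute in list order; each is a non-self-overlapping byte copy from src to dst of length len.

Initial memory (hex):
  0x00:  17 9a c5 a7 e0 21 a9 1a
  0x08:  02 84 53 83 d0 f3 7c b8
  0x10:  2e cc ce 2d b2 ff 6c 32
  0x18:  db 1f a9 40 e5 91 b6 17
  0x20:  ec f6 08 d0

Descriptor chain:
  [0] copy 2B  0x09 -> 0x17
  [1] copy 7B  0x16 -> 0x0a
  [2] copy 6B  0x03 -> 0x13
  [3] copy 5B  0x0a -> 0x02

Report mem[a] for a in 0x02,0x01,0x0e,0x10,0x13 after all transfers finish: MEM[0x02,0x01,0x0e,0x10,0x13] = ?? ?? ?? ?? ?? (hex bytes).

MEM[0x02,0x01,0x0e,0x10,0x13] = 6c 9a a9 e5 a7

D0: mem[0x17..0x18] <- [84 53]
D1: mem[0x0a..0x10] <- [6c 84 53 1f a9 40 e5]
D2: mem[0x13..0x18] <- [a7 e0 21 a9 1a 02]
D3: mem[0x02..0x06] <- [6c 84 53 1f a9]
query mem[0x02]=0x6c, mem[0x01]=0x9a, mem[0x0e]=0xa9, mem[0x10]=0xe5, mem[0x13]=0xa7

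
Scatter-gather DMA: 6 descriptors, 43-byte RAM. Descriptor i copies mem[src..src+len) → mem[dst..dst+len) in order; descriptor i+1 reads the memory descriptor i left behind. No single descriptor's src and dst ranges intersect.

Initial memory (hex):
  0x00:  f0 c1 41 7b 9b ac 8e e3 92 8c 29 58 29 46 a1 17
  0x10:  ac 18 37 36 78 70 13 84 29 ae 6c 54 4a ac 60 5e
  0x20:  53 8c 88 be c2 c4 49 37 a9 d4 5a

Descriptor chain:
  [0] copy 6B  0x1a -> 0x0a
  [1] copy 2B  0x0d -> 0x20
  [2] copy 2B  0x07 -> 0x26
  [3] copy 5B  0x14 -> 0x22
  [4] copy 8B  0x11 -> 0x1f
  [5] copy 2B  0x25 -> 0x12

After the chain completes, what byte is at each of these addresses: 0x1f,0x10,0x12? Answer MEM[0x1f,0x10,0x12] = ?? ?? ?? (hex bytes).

#0 dst[0x0a+6] := {0x6c,0x54,0x4a,0xac,0x60,0x5e}
#1 dst[0x20+2] := {0xac,0x60}
#2 dst[0x26+2] := {0xe3,0x92}
#3 dst[0x22+5] := {0x78,0x70,0x13,0x84,0x29}
#4 dst[0x1f+8] := {0x18,0x37,0x36,0x78,0x70,0x13,0x84,0x29}
#5 dst[0x12+2] := {0x84,0x29}
query mem[0x1f]=0x18, mem[0x10]=0xac, mem[0x12]=0x84

MEM[0x1f,0x10,0x12] = 18 ac 84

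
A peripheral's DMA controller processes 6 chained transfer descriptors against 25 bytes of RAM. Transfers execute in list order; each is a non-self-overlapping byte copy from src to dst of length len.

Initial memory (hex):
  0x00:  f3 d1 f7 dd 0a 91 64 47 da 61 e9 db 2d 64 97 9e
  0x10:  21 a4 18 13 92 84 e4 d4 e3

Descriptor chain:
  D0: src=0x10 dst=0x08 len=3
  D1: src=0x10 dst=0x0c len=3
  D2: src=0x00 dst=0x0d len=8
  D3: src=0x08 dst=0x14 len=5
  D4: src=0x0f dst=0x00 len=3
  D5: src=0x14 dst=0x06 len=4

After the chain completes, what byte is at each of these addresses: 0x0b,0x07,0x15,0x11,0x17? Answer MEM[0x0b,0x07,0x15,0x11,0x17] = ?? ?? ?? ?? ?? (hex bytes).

  after D0: wrote 3B at 0x08 = 21a418
  after D1: wrote 3B at 0x0c = 21a418
  after D2: wrote 8B at 0x0d = f3d1f7dd0a916447
  after D3: wrote 5B at 0x14 = 21a418db21
  after D4: wrote 3B at 0x00 = f7dd0a
  after D5: wrote 4B at 0x06 = 21a418db
query mem[0x0b]=0xdb, mem[0x07]=0xa4, mem[0x15]=0xa4, mem[0x11]=0x0a, mem[0x17]=0xdb

MEM[0x0b,0x07,0x15,0x11,0x17] = db a4 a4 0a db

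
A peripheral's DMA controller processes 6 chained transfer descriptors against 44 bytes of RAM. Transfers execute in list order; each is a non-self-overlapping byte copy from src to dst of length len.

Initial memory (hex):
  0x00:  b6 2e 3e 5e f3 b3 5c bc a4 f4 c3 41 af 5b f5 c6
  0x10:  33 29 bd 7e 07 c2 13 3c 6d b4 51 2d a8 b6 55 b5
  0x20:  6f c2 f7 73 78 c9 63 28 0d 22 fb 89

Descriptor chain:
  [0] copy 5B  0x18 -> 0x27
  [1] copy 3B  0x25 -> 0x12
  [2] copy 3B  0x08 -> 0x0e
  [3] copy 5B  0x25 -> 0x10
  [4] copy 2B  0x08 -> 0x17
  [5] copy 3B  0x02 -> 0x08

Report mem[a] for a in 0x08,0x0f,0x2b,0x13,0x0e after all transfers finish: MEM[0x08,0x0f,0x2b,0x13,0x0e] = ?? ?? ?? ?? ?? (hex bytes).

  after D0: wrote 5B at 0x27 = 6db4512da8
  after D1: wrote 3B at 0x12 = c9636d
  after D2: wrote 3B at 0x0e = a4f4c3
  after D3: wrote 5B at 0x10 = c9636db451
  after D4: wrote 2B at 0x17 = a4f4
  after D5: wrote 3B at 0x08 = 3e5ef3
query mem[0x08]=0x3e, mem[0x0f]=0xf4, mem[0x2b]=0xa8, mem[0x13]=0xb4, mem[0x0e]=0xa4

MEM[0x08,0x0f,0x2b,0x13,0x0e] = 3e f4 a8 b4 a4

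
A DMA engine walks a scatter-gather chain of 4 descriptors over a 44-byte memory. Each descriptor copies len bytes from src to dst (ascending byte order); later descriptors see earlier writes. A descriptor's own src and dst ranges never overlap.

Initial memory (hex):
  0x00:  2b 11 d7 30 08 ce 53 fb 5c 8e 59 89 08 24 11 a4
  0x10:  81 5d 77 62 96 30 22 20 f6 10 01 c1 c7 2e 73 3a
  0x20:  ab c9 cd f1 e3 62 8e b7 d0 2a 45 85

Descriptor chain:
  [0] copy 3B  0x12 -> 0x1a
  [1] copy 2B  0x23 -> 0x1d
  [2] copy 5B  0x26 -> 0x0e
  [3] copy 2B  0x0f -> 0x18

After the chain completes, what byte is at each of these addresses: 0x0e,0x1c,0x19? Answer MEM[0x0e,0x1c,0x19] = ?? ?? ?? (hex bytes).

MEM[0x0e,0x1c,0x19] = 8e 96 d0

  after D0: wrote 3B at 0x1a = 776296
  after D1: wrote 2B at 0x1d = f1e3
  after D2: wrote 5B at 0x0e = 8eb7d02a45
  after D3: wrote 2B at 0x18 = b7d0
query mem[0x0e]=0x8e, mem[0x1c]=0x96, mem[0x19]=0xd0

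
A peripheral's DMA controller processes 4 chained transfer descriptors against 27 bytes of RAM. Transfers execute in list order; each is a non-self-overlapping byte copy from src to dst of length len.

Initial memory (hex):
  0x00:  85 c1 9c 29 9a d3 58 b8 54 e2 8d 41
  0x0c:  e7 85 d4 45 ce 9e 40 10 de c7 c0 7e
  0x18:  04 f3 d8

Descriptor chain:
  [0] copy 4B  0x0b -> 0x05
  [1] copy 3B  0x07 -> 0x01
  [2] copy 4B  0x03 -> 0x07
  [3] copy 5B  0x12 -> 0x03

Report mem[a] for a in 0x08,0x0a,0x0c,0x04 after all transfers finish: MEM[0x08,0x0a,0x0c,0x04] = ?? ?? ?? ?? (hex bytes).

  after D0: wrote 4B at 0x05 = 41e785d4
  after D1: wrote 3B at 0x01 = 85d4e2
  after D2: wrote 4B at 0x07 = e29a41e7
  after D3: wrote 5B at 0x03 = 4010dec7c0
query mem[0x08]=0x9a, mem[0x0a]=0xe7, mem[0x0c]=0xe7, mem[0x04]=0x10

MEM[0x08,0x0a,0x0c,0x04] = 9a e7 e7 10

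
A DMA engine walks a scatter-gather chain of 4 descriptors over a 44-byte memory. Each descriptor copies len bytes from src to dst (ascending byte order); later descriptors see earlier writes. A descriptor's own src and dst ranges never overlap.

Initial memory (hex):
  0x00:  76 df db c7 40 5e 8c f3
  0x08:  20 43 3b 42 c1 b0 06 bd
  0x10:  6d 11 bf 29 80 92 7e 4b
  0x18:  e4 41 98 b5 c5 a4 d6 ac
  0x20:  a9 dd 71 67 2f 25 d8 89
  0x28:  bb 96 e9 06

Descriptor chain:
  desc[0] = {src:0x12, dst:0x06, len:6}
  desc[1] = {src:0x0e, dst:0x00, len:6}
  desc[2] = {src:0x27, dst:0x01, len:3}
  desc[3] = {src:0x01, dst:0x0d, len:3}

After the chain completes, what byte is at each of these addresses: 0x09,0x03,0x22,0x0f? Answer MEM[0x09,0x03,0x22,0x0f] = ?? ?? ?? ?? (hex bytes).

#0 dst[0x06+6] := {0xbf,0x29,0x80,0x92,0x7e,0x4b}
#1 dst[0x00+6] := {0x06,0xbd,0x6d,0x11,0xbf,0x29}
#2 dst[0x01+3] := {0x89,0xbb,0x96}
#3 dst[0x0d+3] := {0x89,0xbb,0x96}
query mem[0x09]=0x92, mem[0x03]=0x96, mem[0x22]=0x71, mem[0x0f]=0x96

MEM[0x09,0x03,0x22,0x0f] = 92 96 71 96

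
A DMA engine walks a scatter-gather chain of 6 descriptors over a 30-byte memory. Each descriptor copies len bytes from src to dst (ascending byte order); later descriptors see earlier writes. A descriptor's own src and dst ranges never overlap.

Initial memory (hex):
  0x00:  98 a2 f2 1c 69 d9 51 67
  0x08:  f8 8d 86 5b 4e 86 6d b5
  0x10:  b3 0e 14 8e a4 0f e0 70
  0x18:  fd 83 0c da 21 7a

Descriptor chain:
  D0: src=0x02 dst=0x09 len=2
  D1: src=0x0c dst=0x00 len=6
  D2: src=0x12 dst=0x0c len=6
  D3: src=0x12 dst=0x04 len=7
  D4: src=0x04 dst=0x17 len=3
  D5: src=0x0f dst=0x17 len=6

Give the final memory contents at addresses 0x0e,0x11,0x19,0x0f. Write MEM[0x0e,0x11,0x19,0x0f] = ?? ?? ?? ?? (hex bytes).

MEM[0x0e,0x11,0x19,0x0f] = a4 70 70 0f

[0] 0x02->0x09 len=2 : f2 1c
[1] 0x0c->0x00 len=6 : 4e 86 6d b5 b3 0e
[2] 0x12->0x0c len=6 : 14 8e a4 0f e0 70
[3] 0x12->0x04 len=7 : 14 8e a4 0f e0 70 fd
[4] 0x04->0x17 len=3 : 14 8e a4
[5] 0x0f->0x17 len=6 : 0f e0 70 14 8e a4
query mem[0x0e]=0xa4, mem[0x11]=0x70, mem[0x19]=0x70, mem[0x0f]=0x0f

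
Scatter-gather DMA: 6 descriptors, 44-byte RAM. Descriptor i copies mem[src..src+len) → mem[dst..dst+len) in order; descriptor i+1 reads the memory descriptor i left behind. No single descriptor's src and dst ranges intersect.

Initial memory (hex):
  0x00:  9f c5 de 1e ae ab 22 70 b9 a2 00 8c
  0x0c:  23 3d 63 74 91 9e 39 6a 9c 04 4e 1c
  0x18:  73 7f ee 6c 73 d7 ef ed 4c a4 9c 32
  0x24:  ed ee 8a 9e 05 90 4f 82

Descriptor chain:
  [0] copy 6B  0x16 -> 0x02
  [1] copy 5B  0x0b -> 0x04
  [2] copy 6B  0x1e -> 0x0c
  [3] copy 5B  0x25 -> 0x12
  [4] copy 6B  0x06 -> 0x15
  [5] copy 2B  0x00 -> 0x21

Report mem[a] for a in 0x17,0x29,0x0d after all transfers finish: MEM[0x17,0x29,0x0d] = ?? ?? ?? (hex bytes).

MEM[0x17,0x29,0x0d] = 74 90 ed

#0 dst[0x02+6] := {0x4e,0x1c,0x73,0x7f,0xee,0x6c}
#1 dst[0x04+5] := {0x8c,0x23,0x3d,0x63,0x74}
#2 dst[0x0c+6] := {0xef,0xed,0x4c,0xa4,0x9c,0x32}
#3 dst[0x12+5] := {0xee,0x8a,0x9e,0x05,0x90}
#4 dst[0x15+6] := {0x3d,0x63,0x74,0xa2,0x00,0x8c}
#5 dst[0x21+2] := {0x9f,0xc5}
query mem[0x17]=0x74, mem[0x29]=0x90, mem[0x0d]=0xed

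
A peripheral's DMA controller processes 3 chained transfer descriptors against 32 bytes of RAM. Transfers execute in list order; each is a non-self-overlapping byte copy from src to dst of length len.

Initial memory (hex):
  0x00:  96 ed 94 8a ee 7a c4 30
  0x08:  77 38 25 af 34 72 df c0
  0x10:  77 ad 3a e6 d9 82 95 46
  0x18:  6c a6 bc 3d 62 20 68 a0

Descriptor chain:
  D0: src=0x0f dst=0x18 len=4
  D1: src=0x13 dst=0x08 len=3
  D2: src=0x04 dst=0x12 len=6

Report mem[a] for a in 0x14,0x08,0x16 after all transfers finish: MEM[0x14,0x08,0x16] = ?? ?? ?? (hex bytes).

MEM[0x14,0x08,0x16] = c4 e6 e6

D0: mem[0x18..0x1b] <- [c0 77 ad 3a]
D1: mem[0x08..0x0a] <- [e6 d9 82]
D2: mem[0x12..0x17] <- [ee 7a c4 30 e6 d9]
query mem[0x14]=0xc4, mem[0x08]=0xe6, mem[0x16]=0xe6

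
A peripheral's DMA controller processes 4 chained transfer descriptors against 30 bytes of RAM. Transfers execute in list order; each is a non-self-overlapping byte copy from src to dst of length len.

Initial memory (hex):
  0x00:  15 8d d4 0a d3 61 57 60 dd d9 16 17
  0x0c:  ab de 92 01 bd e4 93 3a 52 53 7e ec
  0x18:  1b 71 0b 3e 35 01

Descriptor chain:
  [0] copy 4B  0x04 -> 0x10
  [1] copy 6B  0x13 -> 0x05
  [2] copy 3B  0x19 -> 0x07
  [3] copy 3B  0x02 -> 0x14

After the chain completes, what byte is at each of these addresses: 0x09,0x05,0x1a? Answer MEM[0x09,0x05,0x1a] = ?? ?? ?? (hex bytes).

#0 dst[0x10+4] := {0xd3,0x61,0x57,0x60}
#1 dst[0x05+6] := {0x60,0x52,0x53,0x7e,0xec,0x1b}
#2 dst[0x07+3] := {0x71,0x0b,0x3e}
#3 dst[0x14+3] := {0xd4,0x0a,0xd3}
query mem[0x09]=0x3e, mem[0x05]=0x60, mem[0x1a]=0x0b

MEM[0x09,0x05,0x1a] = 3e 60 0b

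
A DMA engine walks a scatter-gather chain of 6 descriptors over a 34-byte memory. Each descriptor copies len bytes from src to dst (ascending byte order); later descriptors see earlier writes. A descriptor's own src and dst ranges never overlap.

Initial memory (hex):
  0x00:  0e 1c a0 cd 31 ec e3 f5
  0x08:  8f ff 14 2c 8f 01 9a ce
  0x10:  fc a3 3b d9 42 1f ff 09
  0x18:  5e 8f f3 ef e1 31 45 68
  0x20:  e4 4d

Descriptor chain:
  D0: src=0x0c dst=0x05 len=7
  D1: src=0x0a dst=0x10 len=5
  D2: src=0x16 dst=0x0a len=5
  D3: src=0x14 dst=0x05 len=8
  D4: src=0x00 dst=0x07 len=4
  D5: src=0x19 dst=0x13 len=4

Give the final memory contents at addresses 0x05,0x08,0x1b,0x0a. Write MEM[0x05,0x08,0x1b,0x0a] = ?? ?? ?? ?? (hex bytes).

#0 dst[0x05+7] := {0x8f,0x01,0x9a,0xce,0xfc,0xa3,0x3b}
#1 dst[0x10+5] := {0xa3,0x3b,0x8f,0x01,0x9a}
#2 dst[0x0a+5] := {0xff,0x09,0x5e,0x8f,0xf3}
#3 dst[0x05+8] := {0x9a,0x1f,0xff,0x09,0x5e,0x8f,0xf3,0xef}
#4 dst[0x07+4] := {0x0e,0x1c,0xa0,0xcd}
#5 dst[0x13+4] := {0x8f,0xf3,0xef,0xe1}
query mem[0x05]=0x9a, mem[0x08]=0x1c, mem[0x1b]=0xef, mem[0x0a]=0xcd

MEM[0x05,0x08,0x1b,0x0a] = 9a 1c ef cd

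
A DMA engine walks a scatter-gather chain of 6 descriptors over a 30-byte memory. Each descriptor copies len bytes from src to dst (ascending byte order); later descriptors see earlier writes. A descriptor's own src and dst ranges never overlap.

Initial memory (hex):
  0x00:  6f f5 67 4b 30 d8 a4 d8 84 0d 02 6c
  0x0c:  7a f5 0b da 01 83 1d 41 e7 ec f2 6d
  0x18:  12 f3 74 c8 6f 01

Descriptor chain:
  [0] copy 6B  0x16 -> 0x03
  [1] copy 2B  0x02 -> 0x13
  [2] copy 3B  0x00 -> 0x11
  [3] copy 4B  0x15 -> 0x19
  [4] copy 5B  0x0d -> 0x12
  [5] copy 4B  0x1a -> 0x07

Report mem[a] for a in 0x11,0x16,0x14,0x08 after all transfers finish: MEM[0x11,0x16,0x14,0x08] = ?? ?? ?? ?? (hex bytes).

MEM[0x11,0x16,0x14,0x08] = 6f 6f da 6d

[0] 0x16->0x03 len=6 : f2 6d 12 f3 74 c8
[1] 0x02->0x13 len=2 : 67 f2
[2] 0x00->0x11 len=3 : 6f f5 67
[3] 0x15->0x19 len=4 : ec f2 6d 12
[4] 0x0d->0x12 len=5 : f5 0b da 01 6f
[5] 0x1a->0x07 len=4 : f2 6d 12 01
query mem[0x11]=0x6f, mem[0x16]=0x6f, mem[0x14]=0xda, mem[0x08]=0x6d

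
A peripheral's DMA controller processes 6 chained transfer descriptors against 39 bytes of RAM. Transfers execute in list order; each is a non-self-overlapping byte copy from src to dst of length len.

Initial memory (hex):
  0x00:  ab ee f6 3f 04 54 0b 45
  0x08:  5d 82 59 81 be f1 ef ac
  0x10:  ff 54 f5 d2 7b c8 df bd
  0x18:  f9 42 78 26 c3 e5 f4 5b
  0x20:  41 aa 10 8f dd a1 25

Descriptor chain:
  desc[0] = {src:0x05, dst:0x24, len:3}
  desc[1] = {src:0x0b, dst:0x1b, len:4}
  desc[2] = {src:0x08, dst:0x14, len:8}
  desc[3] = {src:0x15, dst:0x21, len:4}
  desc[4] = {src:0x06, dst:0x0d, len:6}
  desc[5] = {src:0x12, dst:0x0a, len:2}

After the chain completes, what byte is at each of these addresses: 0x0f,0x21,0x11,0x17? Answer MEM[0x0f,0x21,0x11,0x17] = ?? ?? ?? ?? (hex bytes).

D0: mem[0x24..0x26] <- [54 0b 45]
D1: mem[0x1b..0x1e] <- [81 be f1 ef]
D2: mem[0x14..0x1b] <- [5d 82 59 81 be f1 ef ac]
D3: mem[0x21..0x24] <- [82 59 81 be]
D4: mem[0x0d..0x12] <- [0b 45 5d 82 59 81]
D5: mem[0x0a..0x0b] <- [81 d2]
query mem[0x0f]=0x5d, mem[0x21]=0x82, mem[0x11]=0x59, mem[0x17]=0x81

MEM[0x0f,0x21,0x11,0x17] = 5d 82 59 81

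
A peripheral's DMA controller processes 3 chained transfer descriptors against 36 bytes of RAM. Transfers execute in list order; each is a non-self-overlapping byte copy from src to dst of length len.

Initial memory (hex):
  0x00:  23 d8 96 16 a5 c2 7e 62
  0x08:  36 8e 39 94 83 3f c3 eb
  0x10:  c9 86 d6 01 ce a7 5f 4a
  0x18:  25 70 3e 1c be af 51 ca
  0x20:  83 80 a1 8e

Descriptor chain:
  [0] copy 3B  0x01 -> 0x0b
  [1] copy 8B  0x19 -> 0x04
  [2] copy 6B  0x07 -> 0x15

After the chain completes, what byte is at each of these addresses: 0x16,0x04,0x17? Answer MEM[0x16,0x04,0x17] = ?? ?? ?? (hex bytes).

MEM[0x16,0x04,0x17] = af 70 51

  after D0: wrote 3B at 0x0b = d89616
  after D1: wrote 8B at 0x04 = 703e1cbeaf51ca83
  after D2: wrote 6B at 0x15 = beaf51ca8396
query mem[0x16]=0xaf, mem[0x04]=0x70, mem[0x17]=0x51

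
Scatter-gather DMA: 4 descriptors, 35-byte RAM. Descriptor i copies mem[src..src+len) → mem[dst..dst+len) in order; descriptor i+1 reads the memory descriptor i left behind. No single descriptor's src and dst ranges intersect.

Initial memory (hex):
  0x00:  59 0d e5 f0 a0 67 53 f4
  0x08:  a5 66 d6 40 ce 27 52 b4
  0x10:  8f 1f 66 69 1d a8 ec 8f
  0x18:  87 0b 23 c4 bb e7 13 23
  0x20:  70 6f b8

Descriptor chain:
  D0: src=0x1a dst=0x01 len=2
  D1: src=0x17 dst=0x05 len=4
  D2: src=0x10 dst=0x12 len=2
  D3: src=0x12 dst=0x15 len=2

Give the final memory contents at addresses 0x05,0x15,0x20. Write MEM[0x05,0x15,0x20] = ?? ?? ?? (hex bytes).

MEM[0x05,0x15,0x20] = 8f 8f 70

  after D0: wrote 2B at 0x01 = 23c4
  after D1: wrote 4B at 0x05 = 8f870b23
  after D2: wrote 2B at 0x12 = 8f1f
  after D3: wrote 2B at 0x15 = 8f1f
query mem[0x05]=0x8f, mem[0x15]=0x8f, mem[0x20]=0x70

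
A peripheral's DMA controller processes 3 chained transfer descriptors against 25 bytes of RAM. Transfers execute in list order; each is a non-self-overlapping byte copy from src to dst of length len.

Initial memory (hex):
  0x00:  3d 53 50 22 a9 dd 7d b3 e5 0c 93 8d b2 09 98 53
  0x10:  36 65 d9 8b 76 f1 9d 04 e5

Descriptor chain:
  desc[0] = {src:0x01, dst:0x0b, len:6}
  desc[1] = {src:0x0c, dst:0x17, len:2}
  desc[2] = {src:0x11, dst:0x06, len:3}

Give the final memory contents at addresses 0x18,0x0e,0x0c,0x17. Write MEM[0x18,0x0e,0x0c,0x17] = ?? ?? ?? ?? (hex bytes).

[0] 0x01->0x0b len=6 : 53 50 22 a9 dd 7d
[1] 0x0c->0x17 len=2 : 50 22
[2] 0x11->0x06 len=3 : 65 d9 8b
query mem[0x18]=0x22, mem[0x0e]=0xa9, mem[0x0c]=0x50, mem[0x17]=0x50

MEM[0x18,0x0e,0x0c,0x17] = 22 a9 50 50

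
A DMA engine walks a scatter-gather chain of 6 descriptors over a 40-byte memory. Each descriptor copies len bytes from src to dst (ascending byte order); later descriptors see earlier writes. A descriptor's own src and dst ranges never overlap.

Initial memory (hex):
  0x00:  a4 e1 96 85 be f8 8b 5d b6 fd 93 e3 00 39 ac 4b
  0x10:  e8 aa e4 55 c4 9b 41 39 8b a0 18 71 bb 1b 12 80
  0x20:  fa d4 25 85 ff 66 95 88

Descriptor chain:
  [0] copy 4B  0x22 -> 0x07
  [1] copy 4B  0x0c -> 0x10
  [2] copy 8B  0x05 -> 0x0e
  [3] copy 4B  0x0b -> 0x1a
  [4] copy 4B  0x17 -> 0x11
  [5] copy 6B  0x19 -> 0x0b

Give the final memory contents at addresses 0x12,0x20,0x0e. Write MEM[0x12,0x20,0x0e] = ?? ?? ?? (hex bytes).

  after D0: wrote 4B at 0x07 = 2585ff66
  after D1: wrote 4B at 0x10 = 0039ac4b
  after D2: wrote 8B at 0x0e = f88b2585ff66e300
  after D3: wrote 4B at 0x1a = e30039f8
  after D4: wrote 4B at 0x11 = 398ba0e3
  after D5: wrote 6B at 0x0b = a0e30039f812
query mem[0x12]=0x8b, mem[0x20]=0xfa, mem[0x0e]=0x39

MEM[0x12,0x20,0x0e] = 8b fa 39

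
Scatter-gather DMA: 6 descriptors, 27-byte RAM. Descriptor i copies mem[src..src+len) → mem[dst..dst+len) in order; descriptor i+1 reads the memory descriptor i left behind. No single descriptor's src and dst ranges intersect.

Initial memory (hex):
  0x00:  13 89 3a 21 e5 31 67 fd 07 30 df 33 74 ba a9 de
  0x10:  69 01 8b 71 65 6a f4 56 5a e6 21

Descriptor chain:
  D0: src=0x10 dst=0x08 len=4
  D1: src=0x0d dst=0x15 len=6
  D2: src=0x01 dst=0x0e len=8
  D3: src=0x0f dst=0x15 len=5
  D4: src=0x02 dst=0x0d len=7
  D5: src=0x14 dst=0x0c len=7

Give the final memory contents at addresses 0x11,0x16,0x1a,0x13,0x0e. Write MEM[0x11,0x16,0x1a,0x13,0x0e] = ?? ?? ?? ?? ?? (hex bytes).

#0 dst[0x08+4] := {0x69,0x01,0x8b,0x71}
#1 dst[0x15+6] := {0xba,0xa9,0xde,0x69,0x01,0x8b}
#2 dst[0x0e+8] := {0x89,0x3a,0x21,0xe5,0x31,0x67,0xfd,0x69}
#3 dst[0x15+5] := {0x3a,0x21,0xe5,0x31,0x67}
#4 dst[0x0d+7] := {0x3a,0x21,0xe5,0x31,0x67,0xfd,0x69}
#5 dst[0x0c+7] := {0xfd,0x3a,0x21,0xe5,0x31,0x67,0x8b}
query mem[0x11]=0x67, mem[0x16]=0x21, mem[0x1a]=0x8b, mem[0x13]=0x69, mem[0x0e]=0x21

MEM[0x11,0x16,0x1a,0x13,0x0e] = 67 21 8b 69 21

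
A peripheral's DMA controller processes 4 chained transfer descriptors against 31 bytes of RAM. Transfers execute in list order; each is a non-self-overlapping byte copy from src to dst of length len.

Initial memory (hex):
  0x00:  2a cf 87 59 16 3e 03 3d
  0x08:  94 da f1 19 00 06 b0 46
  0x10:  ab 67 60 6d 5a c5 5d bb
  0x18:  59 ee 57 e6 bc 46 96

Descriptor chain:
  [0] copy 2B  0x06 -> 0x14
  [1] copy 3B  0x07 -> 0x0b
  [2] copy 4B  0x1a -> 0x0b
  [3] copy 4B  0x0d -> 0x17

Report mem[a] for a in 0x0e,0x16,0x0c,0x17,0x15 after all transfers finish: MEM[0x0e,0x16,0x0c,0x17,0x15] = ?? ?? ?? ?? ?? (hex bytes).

[0] 0x06->0x14 len=2 : 03 3d
[1] 0x07->0x0b len=3 : 3d 94 da
[2] 0x1a->0x0b len=4 : 57 e6 bc 46
[3] 0x0d->0x17 len=4 : bc 46 46 ab
query mem[0x0e]=0x46, mem[0x16]=0x5d, mem[0x0c]=0xe6, mem[0x17]=0xbc, mem[0x15]=0x3d

MEM[0x0e,0x16,0x0c,0x17,0x15] = 46 5d e6 bc 3d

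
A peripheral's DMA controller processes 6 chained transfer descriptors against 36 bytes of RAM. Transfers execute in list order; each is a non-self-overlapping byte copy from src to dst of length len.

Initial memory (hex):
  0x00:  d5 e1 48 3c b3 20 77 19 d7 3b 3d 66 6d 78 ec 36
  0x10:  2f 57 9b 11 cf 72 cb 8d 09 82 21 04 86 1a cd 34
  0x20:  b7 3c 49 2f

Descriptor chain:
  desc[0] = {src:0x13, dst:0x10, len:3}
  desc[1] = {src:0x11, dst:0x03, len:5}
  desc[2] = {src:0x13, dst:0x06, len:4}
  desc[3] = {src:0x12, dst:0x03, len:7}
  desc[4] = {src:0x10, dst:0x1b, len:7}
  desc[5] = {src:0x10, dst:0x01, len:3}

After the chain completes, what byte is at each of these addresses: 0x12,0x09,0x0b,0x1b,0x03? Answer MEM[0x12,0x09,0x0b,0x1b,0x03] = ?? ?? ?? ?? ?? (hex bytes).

MEM[0x12,0x09,0x0b,0x1b,0x03] = 72 09 66 11 72

  after D0: wrote 3B at 0x10 = 11cf72
  after D1: wrote 5B at 0x03 = cf7211cf72
  after D2: wrote 4B at 0x06 = 11cf72cb
  after D3: wrote 7B at 0x03 = 7211cf72cb8d09
  after D4: wrote 7B at 0x1b = 11cf7211cf72cb
  after D5: wrote 3B at 0x01 = 11cf72
query mem[0x12]=0x72, mem[0x09]=0x09, mem[0x0b]=0x66, mem[0x1b]=0x11, mem[0x03]=0x72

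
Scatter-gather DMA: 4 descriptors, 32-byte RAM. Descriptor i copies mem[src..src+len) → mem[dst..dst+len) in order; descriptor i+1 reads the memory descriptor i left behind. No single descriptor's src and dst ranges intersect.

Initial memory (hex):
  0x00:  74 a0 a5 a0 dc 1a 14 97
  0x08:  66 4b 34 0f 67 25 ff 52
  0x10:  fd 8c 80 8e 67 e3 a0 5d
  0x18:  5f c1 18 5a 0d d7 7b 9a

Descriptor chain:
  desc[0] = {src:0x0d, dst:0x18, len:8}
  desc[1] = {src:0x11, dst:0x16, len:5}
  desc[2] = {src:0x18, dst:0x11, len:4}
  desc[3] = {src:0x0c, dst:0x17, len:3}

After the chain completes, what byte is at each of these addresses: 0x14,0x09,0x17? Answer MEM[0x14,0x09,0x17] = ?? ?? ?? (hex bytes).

#0 dst[0x18+8] := {0x25,0xff,0x52,0xfd,0x8c,0x80,0x8e,0x67}
#1 dst[0x16+5] := {0x8c,0x80,0x8e,0x67,0xe3}
#2 dst[0x11+4] := {0x8e,0x67,0xe3,0xfd}
#3 dst[0x17+3] := {0x67,0x25,0xff}
query mem[0x14]=0xfd, mem[0x09]=0x4b, mem[0x17]=0x67

MEM[0x14,0x09,0x17] = fd 4b 67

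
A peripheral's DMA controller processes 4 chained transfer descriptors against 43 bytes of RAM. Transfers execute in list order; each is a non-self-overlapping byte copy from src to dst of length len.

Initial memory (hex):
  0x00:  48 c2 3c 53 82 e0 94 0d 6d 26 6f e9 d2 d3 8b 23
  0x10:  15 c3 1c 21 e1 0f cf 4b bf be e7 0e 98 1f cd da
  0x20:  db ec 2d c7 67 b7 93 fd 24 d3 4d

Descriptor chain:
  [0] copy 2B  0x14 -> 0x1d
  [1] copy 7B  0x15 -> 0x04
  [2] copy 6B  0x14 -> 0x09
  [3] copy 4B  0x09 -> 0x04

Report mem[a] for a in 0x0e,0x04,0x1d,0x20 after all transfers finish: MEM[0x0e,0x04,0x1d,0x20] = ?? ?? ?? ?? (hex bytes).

  after D0: wrote 2B at 0x1d = e10f
  after D1: wrote 7B at 0x04 = 0fcf4bbfbee70e
  after D2: wrote 6B at 0x09 = e10fcf4bbfbe
  after D3: wrote 4B at 0x04 = e10fcf4b
query mem[0x0e]=0xbe, mem[0x04]=0xe1, mem[0x1d]=0xe1, mem[0x20]=0xdb

MEM[0x0e,0x04,0x1d,0x20] = be e1 e1 db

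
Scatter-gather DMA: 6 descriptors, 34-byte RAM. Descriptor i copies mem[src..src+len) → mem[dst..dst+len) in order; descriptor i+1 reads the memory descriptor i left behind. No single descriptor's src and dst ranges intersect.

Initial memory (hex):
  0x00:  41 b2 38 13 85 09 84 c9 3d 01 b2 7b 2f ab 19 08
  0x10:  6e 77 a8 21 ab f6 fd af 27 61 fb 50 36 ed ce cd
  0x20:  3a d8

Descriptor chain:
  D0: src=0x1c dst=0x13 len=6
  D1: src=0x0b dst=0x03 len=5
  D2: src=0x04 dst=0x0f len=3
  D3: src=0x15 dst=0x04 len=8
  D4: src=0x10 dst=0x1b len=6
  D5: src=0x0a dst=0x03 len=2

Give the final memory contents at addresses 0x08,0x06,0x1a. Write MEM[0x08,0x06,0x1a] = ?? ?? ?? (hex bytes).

MEM[0x08,0x06,0x1a] = 61 3a fb

#0 dst[0x13+6] := {0x36,0xed,0xce,0xcd,0x3a,0xd8}
#1 dst[0x03+5] := {0x7b,0x2f,0xab,0x19,0x08}
#2 dst[0x0f+3] := {0x2f,0xab,0x19}
#3 dst[0x04+8] := {0xce,0xcd,0x3a,0xd8,0x61,0xfb,0x50,0x36}
#4 dst[0x1b+6] := {0xab,0x19,0xa8,0x36,0xed,0xce}
#5 dst[0x03+2] := {0x50,0x36}
query mem[0x08]=0x61, mem[0x06]=0x3a, mem[0x1a]=0xfb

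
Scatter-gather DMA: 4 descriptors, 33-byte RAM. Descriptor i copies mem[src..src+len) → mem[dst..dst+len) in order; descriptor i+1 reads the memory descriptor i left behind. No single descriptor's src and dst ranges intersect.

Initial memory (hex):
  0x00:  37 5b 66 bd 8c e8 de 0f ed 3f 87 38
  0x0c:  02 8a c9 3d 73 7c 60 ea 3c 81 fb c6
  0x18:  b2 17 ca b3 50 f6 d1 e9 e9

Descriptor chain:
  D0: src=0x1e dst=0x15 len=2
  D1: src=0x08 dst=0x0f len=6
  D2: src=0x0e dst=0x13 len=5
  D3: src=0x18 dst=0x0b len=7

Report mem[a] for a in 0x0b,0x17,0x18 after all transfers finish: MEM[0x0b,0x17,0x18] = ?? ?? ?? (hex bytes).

  after D0: wrote 2B at 0x15 = d1e9
  after D1: wrote 6B at 0x0f = ed3f8738028a
  after D2: wrote 5B at 0x13 = c9ed3f8738
  after D3: wrote 7B at 0x0b = b217cab350f6d1
query mem[0x0b]=0xb2, mem[0x17]=0x38, mem[0x18]=0xb2

MEM[0x0b,0x17,0x18] = b2 38 b2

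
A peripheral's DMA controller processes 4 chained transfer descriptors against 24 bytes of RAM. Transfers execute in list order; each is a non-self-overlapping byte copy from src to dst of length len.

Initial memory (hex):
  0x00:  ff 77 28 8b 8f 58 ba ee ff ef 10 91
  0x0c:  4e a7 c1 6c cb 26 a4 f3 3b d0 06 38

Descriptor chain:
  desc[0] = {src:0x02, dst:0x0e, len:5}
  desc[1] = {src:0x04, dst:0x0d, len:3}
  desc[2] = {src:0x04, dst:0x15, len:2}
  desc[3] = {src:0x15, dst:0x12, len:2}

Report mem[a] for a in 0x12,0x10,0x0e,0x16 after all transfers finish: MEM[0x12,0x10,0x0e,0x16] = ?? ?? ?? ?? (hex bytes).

D0: mem[0x0e..0x12] <- [28 8b 8f 58 ba]
D1: mem[0x0d..0x0f] <- [8f 58 ba]
D2: mem[0x15..0x16] <- [8f 58]
D3: mem[0x12..0x13] <- [8f 58]
query mem[0x12]=0x8f, mem[0x10]=0x8f, mem[0x0e]=0x58, mem[0x16]=0x58

MEM[0x12,0x10,0x0e,0x16] = 8f 8f 58 58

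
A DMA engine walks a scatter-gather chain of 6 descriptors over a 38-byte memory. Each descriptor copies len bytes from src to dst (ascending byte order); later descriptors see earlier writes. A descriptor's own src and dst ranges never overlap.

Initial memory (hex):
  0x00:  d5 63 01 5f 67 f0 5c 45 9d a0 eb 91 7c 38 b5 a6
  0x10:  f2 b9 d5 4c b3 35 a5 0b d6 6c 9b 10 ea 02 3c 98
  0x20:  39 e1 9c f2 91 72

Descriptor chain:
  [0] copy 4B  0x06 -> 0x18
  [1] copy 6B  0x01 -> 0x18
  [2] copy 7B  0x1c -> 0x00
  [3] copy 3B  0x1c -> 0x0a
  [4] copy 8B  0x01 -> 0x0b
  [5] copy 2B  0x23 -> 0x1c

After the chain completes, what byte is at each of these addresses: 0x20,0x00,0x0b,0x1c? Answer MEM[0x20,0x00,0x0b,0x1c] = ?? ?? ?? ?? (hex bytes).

MEM[0x20,0x00,0x0b,0x1c] = 39 f0 5c f2

D0: mem[0x18..0x1b] <- [5c 45 9d a0]
D1: mem[0x18..0x1d] <- [63 01 5f 67 f0 5c]
D2: mem[0x00..0x06] <- [f0 5c 3c 98 39 e1 9c]
D3: mem[0x0a..0x0c] <- [f0 5c 3c]
D4: mem[0x0b..0x12] <- [5c 3c 98 39 e1 9c 45 9d]
D5: mem[0x1c..0x1d] <- [f2 91]
query mem[0x20]=0x39, mem[0x00]=0xf0, mem[0x0b]=0x5c, mem[0x1c]=0xf2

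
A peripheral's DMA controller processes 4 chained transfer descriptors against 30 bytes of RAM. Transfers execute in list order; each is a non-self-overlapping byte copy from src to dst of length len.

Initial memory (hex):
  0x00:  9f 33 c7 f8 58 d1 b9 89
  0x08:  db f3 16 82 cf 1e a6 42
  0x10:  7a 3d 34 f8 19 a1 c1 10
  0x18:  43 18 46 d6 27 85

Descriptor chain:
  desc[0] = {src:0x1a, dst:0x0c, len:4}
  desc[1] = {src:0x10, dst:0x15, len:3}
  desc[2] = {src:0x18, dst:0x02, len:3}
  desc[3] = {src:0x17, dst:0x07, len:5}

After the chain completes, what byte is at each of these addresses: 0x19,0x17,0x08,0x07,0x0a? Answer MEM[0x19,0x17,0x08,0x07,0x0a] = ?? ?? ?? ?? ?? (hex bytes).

MEM[0x19,0x17,0x08,0x07,0x0a] = 18 34 43 34 46

  after D0: wrote 4B at 0x0c = 46d62785
  after D1: wrote 3B at 0x15 = 7a3d34
  after D2: wrote 3B at 0x02 = 431846
  after D3: wrote 5B at 0x07 = 34431846d6
query mem[0x19]=0x18, mem[0x17]=0x34, mem[0x08]=0x43, mem[0x07]=0x34, mem[0x0a]=0x46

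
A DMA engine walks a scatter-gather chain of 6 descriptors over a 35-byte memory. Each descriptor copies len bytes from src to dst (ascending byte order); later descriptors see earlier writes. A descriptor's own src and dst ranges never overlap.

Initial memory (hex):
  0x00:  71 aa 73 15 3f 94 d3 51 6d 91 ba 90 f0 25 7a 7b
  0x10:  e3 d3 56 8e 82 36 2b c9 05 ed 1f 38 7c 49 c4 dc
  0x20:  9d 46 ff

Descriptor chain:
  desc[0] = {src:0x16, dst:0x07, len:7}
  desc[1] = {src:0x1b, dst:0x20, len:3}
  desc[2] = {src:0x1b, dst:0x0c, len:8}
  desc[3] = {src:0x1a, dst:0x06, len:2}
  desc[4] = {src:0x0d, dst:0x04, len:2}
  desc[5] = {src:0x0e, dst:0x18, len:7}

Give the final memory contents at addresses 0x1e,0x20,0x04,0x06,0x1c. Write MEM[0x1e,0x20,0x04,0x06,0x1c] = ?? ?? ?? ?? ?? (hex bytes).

MEM[0x1e,0x20,0x04,0x06,0x1c] = 82 38 7c 1f 7c

[0] 0x16->0x07 len=7 : 2b c9 05 ed 1f 38 7c
[1] 0x1b->0x20 len=3 : 38 7c 49
[2] 0x1b->0x0c len=8 : 38 7c 49 c4 dc 38 7c 49
[3] 0x1a->0x06 len=2 : 1f 38
[4] 0x0d->0x04 len=2 : 7c 49
[5] 0x0e->0x18 len=7 : 49 c4 dc 38 7c 49 82
query mem[0x1e]=0x82, mem[0x20]=0x38, mem[0x04]=0x7c, mem[0x06]=0x1f, mem[0x1c]=0x7c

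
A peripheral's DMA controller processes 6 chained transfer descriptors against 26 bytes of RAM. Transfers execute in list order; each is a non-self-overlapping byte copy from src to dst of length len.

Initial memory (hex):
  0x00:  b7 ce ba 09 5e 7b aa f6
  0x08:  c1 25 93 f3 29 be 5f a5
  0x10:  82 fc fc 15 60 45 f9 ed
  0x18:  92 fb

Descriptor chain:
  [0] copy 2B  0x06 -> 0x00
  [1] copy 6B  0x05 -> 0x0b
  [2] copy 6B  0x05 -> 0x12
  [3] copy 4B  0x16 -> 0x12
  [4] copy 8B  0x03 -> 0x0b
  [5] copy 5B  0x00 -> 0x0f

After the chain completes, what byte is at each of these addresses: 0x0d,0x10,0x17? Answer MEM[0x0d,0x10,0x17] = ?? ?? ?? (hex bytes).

#0 dst[0x00+2] := {0xaa,0xf6}
#1 dst[0x0b+6] := {0x7b,0xaa,0xf6,0xc1,0x25,0x93}
#2 dst[0x12+6] := {0x7b,0xaa,0xf6,0xc1,0x25,0x93}
#3 dst[0x12+4] := {0x25,0x93,0x92,0xfb}
#4 dst[0x0b+8] := {0x09,0x5e,0x7b,0xaa,0xf6,0xc1,0x25,0x93}
#5 dst[0x0f+5] := {0xaa,0xf6,0xba,0x09,0x5e}
query mem[0x0d]=0x7b, mem[0x10]=0xf6, mem[0x17]=0x93

MEM[0x0d,0x10,0x17] = 7b f6 93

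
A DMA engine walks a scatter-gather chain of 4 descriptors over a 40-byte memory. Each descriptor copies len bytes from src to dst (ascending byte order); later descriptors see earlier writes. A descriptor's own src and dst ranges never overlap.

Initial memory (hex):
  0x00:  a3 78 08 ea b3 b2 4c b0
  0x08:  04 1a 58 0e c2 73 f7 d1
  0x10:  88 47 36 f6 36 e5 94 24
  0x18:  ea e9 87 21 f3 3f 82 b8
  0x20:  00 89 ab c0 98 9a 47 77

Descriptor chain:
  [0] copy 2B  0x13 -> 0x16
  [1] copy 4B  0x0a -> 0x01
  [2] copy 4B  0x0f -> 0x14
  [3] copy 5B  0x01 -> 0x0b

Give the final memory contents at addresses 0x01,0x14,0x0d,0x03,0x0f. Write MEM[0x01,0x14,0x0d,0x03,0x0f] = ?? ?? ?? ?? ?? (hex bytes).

#0 dst[0x16+2] := {0xf6,0x36}
#1 dst[0x01+4] := {0x58,0x0e,0xc2,0x73}
#2 dst[0x14+4] := {0xd1,0x88,0x47,0x36}
#3 dst[0x0b+5] := {0x58,0x0e,0xc2,0x73,0xb2}
query mem[0x01]=0x58, mem[0x14]=0xd1, mem[0x0d]=0xc2, mem[0x03]=0xc2, mem[0x0f]=0xb2

MEM[0x01,0x14,0x0d,0x03,0x0f] = 58 d1 c2 c2 b2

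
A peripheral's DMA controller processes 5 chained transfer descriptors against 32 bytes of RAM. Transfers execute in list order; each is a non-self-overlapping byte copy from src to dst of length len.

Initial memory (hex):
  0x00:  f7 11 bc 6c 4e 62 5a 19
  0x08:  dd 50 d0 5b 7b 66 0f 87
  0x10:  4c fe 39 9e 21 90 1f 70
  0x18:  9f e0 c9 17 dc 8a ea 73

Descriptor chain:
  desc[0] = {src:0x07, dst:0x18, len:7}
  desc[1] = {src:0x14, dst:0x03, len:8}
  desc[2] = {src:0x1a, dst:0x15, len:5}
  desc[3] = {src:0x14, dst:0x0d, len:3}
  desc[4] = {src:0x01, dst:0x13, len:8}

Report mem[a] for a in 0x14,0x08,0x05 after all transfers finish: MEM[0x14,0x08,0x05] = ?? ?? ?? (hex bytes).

MEM[0x14,0x08,0x05] = bc dd 1f

  after D0: wrote 7B at 0x18 = 19dd50d05b7b66
  after D1: wrote 8B at 0x03 = 21901f7019dd50d0
  after D2: wrote 5B at 0x15 = 50d05b7b66
  after D3: wrote 3B at 0x0d = 2150d0
  after D4: wrote 8B at 0x13 = 11bc21901f7019dd
query mem[0x14]=0xbc, mem[0x08]=0xdd, mem[0x05]=0x1f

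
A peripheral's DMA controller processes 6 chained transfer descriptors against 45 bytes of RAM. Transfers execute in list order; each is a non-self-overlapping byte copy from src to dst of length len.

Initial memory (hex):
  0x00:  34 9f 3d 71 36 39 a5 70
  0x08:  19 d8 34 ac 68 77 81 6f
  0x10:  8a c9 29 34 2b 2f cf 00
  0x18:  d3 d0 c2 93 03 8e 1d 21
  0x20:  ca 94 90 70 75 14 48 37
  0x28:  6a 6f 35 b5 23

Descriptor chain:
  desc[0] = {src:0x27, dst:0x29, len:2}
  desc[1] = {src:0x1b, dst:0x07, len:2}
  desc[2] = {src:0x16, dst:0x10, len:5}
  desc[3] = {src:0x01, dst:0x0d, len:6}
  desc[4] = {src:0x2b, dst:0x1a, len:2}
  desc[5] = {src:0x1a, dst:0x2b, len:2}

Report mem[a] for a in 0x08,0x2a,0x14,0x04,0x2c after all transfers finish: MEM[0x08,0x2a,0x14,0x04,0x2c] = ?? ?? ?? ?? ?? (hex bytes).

MEM[0x08,0x2a,0x14,0x04,0x2c] = 03 6a c2 36 23

  after D0: wrote 2B at 0x29 = 376a
  after D1: wrote 2B at 0x07 = 9303
  after D2: wrote 5B at 0x10 = cf00d3d0c2
  after D3: wrote 6B at 0x0d = 9f3d713639a5
  after D4: wrote 2B at 0x1a = b523
  after D5: wrote 2B at 0x2b = b523
query mem[0x08]=0x03, mem[0x2a]=0x6a, mem[0x14]=0xc2, mem[0x04]=0x36, mem[0x2c]=0x23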